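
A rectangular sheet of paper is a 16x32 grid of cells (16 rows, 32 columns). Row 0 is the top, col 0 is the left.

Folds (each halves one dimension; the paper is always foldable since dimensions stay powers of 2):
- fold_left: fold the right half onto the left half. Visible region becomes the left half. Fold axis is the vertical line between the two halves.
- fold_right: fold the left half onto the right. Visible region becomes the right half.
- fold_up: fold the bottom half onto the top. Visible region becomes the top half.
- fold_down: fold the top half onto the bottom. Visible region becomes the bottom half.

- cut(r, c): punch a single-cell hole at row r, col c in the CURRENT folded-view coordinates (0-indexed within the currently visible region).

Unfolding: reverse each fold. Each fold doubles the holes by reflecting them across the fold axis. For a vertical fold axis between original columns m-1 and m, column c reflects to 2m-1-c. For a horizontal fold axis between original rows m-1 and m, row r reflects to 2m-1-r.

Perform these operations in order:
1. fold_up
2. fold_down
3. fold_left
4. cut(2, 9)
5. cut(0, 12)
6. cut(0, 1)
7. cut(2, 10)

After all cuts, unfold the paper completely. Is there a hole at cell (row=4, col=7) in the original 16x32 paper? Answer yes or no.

Op 1 fold_up: fold axis h@8; visible region now rows[0,8) x cols[0,32) = 8x32
Op 2 fold_down: fold axis h@4; visible region now rows[4,8) x cols[0,32) = 4x32
Op 3 fold_left: fold axis v@16; visible region now rows[4,8) x cols[0,16) = 4x16
Op 4 cut(2, 9): punch at orig (6,9); cuts so far [(6, 9)]; region rows[4,8) x cols[0,16) = 4x16
Op 5 cut(0, 12): punch at orig (4,12); cuts so far [(4, 12), (6, 9)]; region rows[4,8) x cols[0,16) = 4x16
Op 6 cut(0, 1): punch at orig (4,1); cuts so far [(4, 1), (4, 12), (6, 9)]; region rows[4,8) x cols[0,16) = 4x16
Op 7 cut(2, 10): punch at orig (6,10); cuts so far [(4, 1), (4, 12), (6, 9), (6, 10)]; region rows[4,8) x cols[0,16) = 4x16
Unfold 1 (reflect across v@16): 8 holes -> [(4, 1), (4, 12), (4, 19), (4, 30), (6, 9), (6, 10), (6, 21), (6, 22)]
Unfold 2 (reflect across h@4): 16 holes -> [(1, 9), (1, 10), (1, 21), (1, 22), (3, 1), (3, 12), (3, 19), (3, 30), (4, 1), (4, 12), (4, 19), (4, 30), (6, 9), (6, 10), (6, 21), (6, 22)]
Unfold 3 (reflect across h@8): 32 holes -> [(1, 9), (1, 10), (1, 21), (1, 22), (3, 1), (3, 12), (3, 19), (3, 30), (4, 1), (4, 12), (4, 19), (4, 30), (6, 9), (6, 10), (6, 21), (6, 22), (9, 9), (9, 10), (9, 21), (9, 22), (11, 1), (11, 12), (11, 19), (11, 30), (12, 1), (12, 12), (12, 19), (12, 30), (14, 9), (14, 10), (14, 21), (14, 22)]
Holes: [(1, 9), (1, 10), (1, 21), (1, 22), (3, 1), (3, 12), (3, 19), (3, 30), (4, 1), (4, 12), (4, 19), (4, 30), (6, 9), (6, 10), (6, 21), (6, 22), (9, 9), (9, 10), (9, 21), (9, 22), (11, 1), (11, 12), (11, 19), (11, 30), (12, 1), (12, 12), (12, 19), (12, 30), (14, 9), (14, 10), (14, 21), (14, 22)]

Answer: no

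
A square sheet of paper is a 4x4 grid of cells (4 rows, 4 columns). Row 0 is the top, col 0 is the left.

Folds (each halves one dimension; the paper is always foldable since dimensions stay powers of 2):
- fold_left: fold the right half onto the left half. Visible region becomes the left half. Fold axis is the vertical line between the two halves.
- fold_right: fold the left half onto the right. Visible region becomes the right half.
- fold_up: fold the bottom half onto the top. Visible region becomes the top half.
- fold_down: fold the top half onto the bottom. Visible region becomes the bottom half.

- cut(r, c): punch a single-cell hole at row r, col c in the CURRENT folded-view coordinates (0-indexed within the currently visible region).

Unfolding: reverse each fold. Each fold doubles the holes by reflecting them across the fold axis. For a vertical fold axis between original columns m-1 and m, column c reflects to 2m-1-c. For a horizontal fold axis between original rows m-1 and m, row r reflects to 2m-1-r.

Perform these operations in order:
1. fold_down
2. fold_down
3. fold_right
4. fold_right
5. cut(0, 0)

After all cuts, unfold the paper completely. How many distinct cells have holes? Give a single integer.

Answer: 16

Derivation:
Op 1 fold_down: fold axis h@2; visible region now rows[2,4) x cols[0,4) = 2x4
Op 2 fold_down: fold axis h@3; visible region now rows[3,4) x cols[0,4) = 1x4
Op 3 fold_right: fold axis v@2; visible region now rows[3,4) x cols[2,4) = 1x2
Op 4 fold_right: fold axis v@3; visible region now rows[3,4) x cols[3,4) = 1x1
Op 5 cut(0, 0): punch at orig (3,3); cuts so far [(3, 3)]; region rows[3,4) x cols[3,4) = 1x1
Unfold 1 (reflect across v@3): 2 holes -> [(3, 2), (3, 3)]
Unfold 2 (reflect across v@2): 4 holes -> [(3, 0), (3, 1), (3, 2), (3, 3)]
Unfold 3 (reflect across h@3): 8 holes -> [(2, 0), (2, 1), (2, 2), (2, 3), (3, 0), (3, 1), (3, 2), (3, 3)]
Unfold 4 (reflect across h@2): 16 holes -> [(0, 0), (0, 1), (0, 2), (0, 3), (1, 0), (1, 1), (1, 2), (1, 3), (2, 0), (2, 1), (2, 2), (2, 3), (3, 0), (3, 1), (3, 2), (3, 3)]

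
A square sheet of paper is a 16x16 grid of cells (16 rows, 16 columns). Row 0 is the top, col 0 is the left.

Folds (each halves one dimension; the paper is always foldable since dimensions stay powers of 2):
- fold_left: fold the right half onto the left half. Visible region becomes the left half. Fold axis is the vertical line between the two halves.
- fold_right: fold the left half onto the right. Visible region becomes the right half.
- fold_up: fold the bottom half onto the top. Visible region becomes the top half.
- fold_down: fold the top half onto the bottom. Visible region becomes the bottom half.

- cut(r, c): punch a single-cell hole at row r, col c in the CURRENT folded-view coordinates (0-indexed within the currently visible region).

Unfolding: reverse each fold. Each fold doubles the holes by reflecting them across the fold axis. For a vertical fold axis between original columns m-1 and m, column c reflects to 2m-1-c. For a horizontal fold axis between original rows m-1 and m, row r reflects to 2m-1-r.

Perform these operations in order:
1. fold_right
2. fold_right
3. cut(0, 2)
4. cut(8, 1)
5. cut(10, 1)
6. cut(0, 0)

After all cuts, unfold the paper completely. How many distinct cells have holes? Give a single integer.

Answer: 16

Derivation:
Op 1 fold_right: fold axis v@8; visible region now rows[0,16) x cols[8,16) = 16x8
Op 2 fold_right: fold axis v@12; visible region now rows[0,16) x cols[12,16) = 16x4
Op 3 cut(0, 2): punch at orig (0,14); cuts so far [(0, 14)]; region rows[0,16) x cols[12,16) = 16x4
Op 4 cut(8, 1): punch at orig (8,13); cuts so far [(0, 14), (8, 13)]; region rows[0,16) x cols[12,16) = 16x4
Op 5 cut(10, 1): punch at orig (10,13); cuts so far [(0, 14), (8, 13), (10, 13)]; region rows[0,16) x cols[12,16) = 16x4
Op 6 cut(0, 0): punch at orig (0,12); cuts so far [(0, 12), (0, 14), (8, 13), (10, 13)]; region rows[0,16) x cols[12,16) = 16x4
Unfold 1 (reflect across v@12): 8 holes -> [(0, 9), (0, 11), (0, 12), (0, 14), (8, 10), (8, 13), (10, 10), (10, 13)]
Unfold 2 (reflect across v@8): 16 holes -> [(0, 1), (0, 3), (0, 4), (0, 6), (0, 9), (0, 11), (0, 12), (0, 14), (8, 2), (8, 5), (8, 10), (8, 13), (10, 2), (10, 5), (10, 10), (10, 13)]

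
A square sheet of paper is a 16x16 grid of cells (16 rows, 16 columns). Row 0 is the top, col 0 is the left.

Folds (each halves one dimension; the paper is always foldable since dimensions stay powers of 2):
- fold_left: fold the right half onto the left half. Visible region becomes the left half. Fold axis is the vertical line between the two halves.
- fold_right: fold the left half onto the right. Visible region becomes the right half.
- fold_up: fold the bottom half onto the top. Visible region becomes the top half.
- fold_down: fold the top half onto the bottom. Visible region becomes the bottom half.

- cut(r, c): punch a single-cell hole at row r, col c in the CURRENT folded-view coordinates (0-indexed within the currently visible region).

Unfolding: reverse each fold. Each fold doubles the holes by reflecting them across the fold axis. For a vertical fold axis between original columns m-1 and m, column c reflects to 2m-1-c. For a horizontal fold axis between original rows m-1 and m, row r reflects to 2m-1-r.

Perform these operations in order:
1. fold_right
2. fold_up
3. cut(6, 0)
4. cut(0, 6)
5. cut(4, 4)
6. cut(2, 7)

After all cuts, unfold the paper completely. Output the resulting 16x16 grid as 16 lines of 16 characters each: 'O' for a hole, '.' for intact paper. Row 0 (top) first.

Answer: .O............O.
................
O..............O
................
...O........O...
................
.......OO.......
................
................
.......OO.......
................
...O........O...
................
O..............O
................
.O............O.

Derivation:
Op 1 fold_right: fold axis v@8; visible region now rows[0,16) x cols[8,16) = 16x8
Op 2 fold_up: fold axis h@8; visible region now rows[0,8) x cols[8,16) = 8x8
Op 3 cut(6, 0): punch at orig (6,8); cuts so far [(6, 8)]; region rows[0,8) x cols[8,16) = 8x8
Op 4 cut(0, 6): punch at orig (0,14); cuts so far [(0, 14), (6, 8)]; region rows[0,8) x cols[8,16) = 8x8
Op 5 cut(4, 4): punch at orig (4,12); cuts so far [(0, 14), (4, 12), (6, 8)]; region rows[0,8) x cols[8,16) = 8x8
Op 6 cut(2, 7): punch at orig (2,15); cuts so far [(0, 14), (2, 15), (4, 12), (6, 8)]; region rows[0,8) x cols[8,16) = 8x8
Unfold 1 (reflect across h@8): 8 holes -> [(0, 14), (2, 15), (4, 12), (6, 8), (9, 8), (11, 12), (13, 15), (15, 14)]
Unfold 2 (reflect across v@8): 16 holes -> [(0, 1), (0, 14), (2, 0), (2, 15), (4, 3), (4, 12), (6, 7), (6, 8), (9, 7), (9, 8), (11, 3), (11, 12), (13, 0), (13, 15), (15, 1), (15, 14)]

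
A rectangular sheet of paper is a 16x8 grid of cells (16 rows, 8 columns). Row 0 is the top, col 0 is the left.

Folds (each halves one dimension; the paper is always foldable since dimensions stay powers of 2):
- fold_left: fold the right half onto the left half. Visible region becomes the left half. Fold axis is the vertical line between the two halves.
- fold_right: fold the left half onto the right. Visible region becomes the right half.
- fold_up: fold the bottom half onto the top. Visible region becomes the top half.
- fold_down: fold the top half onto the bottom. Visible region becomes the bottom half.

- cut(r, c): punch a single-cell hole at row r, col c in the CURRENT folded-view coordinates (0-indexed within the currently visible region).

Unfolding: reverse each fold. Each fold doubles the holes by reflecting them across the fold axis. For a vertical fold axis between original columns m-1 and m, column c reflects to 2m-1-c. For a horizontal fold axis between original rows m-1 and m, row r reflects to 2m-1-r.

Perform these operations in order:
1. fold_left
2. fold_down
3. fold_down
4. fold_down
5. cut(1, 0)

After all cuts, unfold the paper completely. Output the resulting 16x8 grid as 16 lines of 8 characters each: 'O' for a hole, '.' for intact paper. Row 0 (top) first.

Answer: O......O
........
........
O......O
O......O
........
........
O......O
O......O
........
........
O......O
O......O
........
........
O......O

Derivation:
Op 1 fold_left: fold axis v@4; visible region now rows[0,16) x cols[0,4) = 16x4
Op 2 fold_down: fold axis h@8; visible region now rows[8,16) x cols[0,4) = 8x4
Op 3 fold_down: fold axis h@12; visible region now rows[12,16) x cols[0,4) = 4x4
Op 4 fold_down: fold axis h@14; visible region now rows[14,16) x cols[0,4) = 2x4
Op 5 cut(1, 0): punch at orig (15,0); cuts so far [(15, 0)]; region rows[14,16) x cols[0,4) = 2x4
Unfold 1 (reflect across h@14): 2 holes -> [(12, 0), (15, 0)]
Unfold 2 (reflect across h@12): 4 holes -> [(8, 0), (11, 0), (12, 0), (15, 0)]
Unfold 3 (reflect across h@8): 8 holes -> [(0, 0), (3, 0), (4, 0), (7, 0), (8, 0), (11, 0), (12, 0), (15, 0)]
Unfold 4 (reflect across v@4): 16 holes -> [(0, 0), (0, 7), (3, 0), (3, 7), (4, 0), (4, 7), (7, 0), (7, 7), (8, 0), (8, 7), (11, 0), (11, 7), (12, 0), (12, 7), (15, 0), (15, 7)]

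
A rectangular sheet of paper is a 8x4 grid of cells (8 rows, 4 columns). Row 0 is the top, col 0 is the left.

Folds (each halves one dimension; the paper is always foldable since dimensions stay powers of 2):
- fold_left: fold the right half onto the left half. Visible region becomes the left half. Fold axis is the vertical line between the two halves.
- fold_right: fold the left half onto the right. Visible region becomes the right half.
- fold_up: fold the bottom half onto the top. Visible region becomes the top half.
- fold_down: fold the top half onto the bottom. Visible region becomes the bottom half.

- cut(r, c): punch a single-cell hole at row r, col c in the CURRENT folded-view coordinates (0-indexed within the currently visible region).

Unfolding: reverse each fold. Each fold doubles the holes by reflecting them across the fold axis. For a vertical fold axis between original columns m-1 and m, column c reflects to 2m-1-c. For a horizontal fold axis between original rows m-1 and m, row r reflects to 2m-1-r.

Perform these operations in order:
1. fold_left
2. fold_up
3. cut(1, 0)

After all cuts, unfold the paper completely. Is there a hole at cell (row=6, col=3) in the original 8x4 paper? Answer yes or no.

Answer: yes

Derivation:
Op 1 fold_left: fold axis v@2; visible region now rows[0,8) x cols[0,2) = 8x2
Op 2 fold_up: fold axis h@4; visible region now rows[0,4) x cols[0,2) = 4x2
Op 3 cut(1, 0): punch at orig (1,0); cuts so far [(1, 0)]; region rows[0,4) x cols[0,2) = 4x2
Unfold 1 (reflect across h@4): 2 holes -> [(1, 0), (6, 0)]
Unfold 2 (reflect across v@2): 4 holes -> [(1, 0), (1, 3), (6, 0), (6, 3)]
Holes: [(1, 0), (1, 3), (6, 0), (6, 3)]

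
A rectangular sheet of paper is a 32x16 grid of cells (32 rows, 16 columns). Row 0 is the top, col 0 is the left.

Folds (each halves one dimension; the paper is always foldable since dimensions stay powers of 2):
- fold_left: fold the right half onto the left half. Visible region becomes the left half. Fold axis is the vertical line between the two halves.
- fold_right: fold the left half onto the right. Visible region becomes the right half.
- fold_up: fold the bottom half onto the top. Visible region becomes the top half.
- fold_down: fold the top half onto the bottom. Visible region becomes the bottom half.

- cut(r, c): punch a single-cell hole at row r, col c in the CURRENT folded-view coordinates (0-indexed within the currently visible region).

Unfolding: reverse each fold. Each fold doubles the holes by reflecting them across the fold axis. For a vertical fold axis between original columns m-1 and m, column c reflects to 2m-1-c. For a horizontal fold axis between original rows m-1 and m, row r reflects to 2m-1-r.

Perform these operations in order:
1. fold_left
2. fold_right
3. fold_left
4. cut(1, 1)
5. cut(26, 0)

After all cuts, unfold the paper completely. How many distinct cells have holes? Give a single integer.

Answer: 16

Derivation:
Op 1 fold_left: fold axis v@8; visible region now rows[0,32) x cols[0,8) = 32x8
Op 2 fold_right: fold axis v@4; visible region now rows[0,32) x cols[4,8) = 32x4
Op 3 fold_left: fold axis v@6; visible region now rows[0,32) x cols[4,6) = 32x2
Op 4 cut(1, 1): punch at orig (1,5); cuts so far [(1, 5)]; region rows[0,32) x cols[4,6) = 32x2
Op 5 cut(26, 0): punch at orig (26,4); cuts so far [(1, 5), (26, 4)]; region rows[0,32) x cols[4,6) = 32x2
Unfold 1 (reflect across v@6): 4 holes -> [(1, 5), (1, 6), (26, 4), (26, 7)]
Unfold 2 (reflect across v@4): 8 holes -> [(1, 1), (1, 2), (1, 5), (1, 6), (26, 0), (26, 3), (26, 4), (26, 7)]
Unfold 3 (reflect across v@8): 16 holes -> [(1, 1), (1, 2), (1, 5), (1, 6), (1, 9), (1, 10), (1, 13), (1, 14), (26, 0), (26, 3), (26, 4), (26, 7), (26, 8), (26, 11), (26, 12), (26, 15)]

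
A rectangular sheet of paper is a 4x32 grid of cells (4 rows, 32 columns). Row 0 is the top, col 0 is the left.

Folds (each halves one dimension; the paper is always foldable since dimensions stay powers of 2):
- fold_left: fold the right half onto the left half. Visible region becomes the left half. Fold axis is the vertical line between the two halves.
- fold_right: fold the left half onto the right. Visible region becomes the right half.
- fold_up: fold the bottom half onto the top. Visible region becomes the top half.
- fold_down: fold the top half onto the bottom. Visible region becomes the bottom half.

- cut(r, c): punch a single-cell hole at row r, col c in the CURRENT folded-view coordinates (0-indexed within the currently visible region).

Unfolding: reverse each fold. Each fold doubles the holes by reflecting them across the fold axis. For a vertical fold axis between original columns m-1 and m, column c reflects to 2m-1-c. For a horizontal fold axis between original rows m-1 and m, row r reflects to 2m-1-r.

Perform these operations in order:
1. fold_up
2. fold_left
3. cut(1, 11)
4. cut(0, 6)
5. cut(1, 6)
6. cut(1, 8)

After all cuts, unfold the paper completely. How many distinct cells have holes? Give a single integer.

Op 1 fold_up: fold axis h@2; visible region now rows[0,2) x cols[0,32) = 2x32
Op 2 fold_left: fold axis v@16; visible region now rows[0,2) x cols[0,16) = 2x16
Op 3 cut(1, 11): punch at orig (1,11); cuts so far [(1, 11)]; region rows[0,2) x cols[0,16) = 2x16
Op 4 cut(0, 6): punch at orig (0,6); cuts so far [(0, 6), (1, 11)]; region rows[0,2) x cols[0,16) = 2x16
Op 5 cut(1, 6): punch at orig (1,6); cuts so far [(0, 6), (1, 6), (1, 11)]; region rows[0,2) x cols[0,16) = 2x16
Op 6 cut(1, 8): punch at orig (1,8); cuts so far [(0, 6), (1, 6), (1, 8), (1, 11)]; region rows[0,2) x cols[0,16) = 2x16
Unfold 1 (reflect across v@16): 8 holes -> [(0, 6), (0, 25), (1, 6), (1, 8), (1, 11), (1, 20), (1, 23), (1, 25)]
Unfold 2 (reflect across h@2): 16 holes -> [(0, 6), (0, 25), (1, 6), (1, 8), (1, 11), (1, 20), (1, 23), (1, 25), (2, 6), (2, 8), (2, 11), (2, 20), (2, 23), (2, 25), (3, 6), (3, 25)]

Answer: 16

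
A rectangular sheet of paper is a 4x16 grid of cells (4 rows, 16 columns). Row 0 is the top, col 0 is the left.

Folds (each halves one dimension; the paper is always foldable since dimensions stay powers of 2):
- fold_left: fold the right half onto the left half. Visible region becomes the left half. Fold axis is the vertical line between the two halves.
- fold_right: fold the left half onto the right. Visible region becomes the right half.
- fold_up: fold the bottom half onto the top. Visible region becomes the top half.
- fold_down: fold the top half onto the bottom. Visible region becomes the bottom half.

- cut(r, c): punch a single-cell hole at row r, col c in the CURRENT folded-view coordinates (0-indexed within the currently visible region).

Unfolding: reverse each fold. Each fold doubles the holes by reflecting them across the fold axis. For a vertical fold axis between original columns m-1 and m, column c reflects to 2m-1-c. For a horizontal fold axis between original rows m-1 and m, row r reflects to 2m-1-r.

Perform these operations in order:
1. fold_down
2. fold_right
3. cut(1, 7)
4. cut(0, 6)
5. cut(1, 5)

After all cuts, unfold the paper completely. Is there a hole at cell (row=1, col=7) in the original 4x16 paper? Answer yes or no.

Op 1 fold_down: fold axis h@2; visible region now rows[2,4) x cols[0,16) = 2x16
Op 2 fold_right: fold axis v@8; visible region now rows[2,4) x cols[8,16) = 2x8
Op 3 cut(1, 7): punch at orig (3,15); cuts so far [(3, 15)]; region rows[2,4) x cols[8,16) = 2x8
Op 4 cut(0, 6): punch at orig (2,14); cuts so far [(2, 14), (3, 15)]; region rows[2,4) x cols[8,16) = 2x8
Op 5 cut(1, 5): punch at orig (3,13); cuts so far [(2, 14), (3, 13), (3, 15)]; region rows[2,4) x cols[8,16) = 2x8
Unfold 1 (reflect across v@8): 6 holes -> [(2, 1), (2, 14), (3, 0), (3, 2), (3, 13), (3, 15)]
Unfold 2 (reflect across h@2): 12 holes -> [(0, 0), (0, 2), (0, 13), (0, 15), (1, 1), (1, 14), (2, 1), (2, 14), (3, 0), (3, 2), (3, 13), (3, 15)]
Holes: [(0, 0), (0, 2), (0, 13), (0, 15), (1, 1), (1, 14), (2, 1), (2, 14), (3, 0), (3, 2), (3, 13), (3, 15)]

Answer: no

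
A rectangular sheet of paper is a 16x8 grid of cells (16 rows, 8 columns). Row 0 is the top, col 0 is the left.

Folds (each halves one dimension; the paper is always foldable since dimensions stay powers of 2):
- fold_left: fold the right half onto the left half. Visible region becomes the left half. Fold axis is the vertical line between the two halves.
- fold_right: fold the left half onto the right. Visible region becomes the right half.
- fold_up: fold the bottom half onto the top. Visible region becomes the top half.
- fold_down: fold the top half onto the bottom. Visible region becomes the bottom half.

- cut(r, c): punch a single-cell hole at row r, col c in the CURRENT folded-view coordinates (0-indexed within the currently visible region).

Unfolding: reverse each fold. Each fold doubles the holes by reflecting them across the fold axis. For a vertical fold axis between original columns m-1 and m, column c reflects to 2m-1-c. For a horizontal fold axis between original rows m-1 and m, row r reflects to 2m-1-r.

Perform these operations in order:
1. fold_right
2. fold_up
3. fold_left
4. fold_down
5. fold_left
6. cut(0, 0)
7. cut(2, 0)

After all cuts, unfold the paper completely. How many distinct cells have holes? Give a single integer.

Answer: 64

Derivation:
Op 1 fold_right: fold axis v@4; visible region now rows[0,16) x cols[4,8) = 16x4
Op 2 fold_up: fold axis h@8; visible region now rows[0,8) x cols[4,8) = 8x4
Op 3 fold_left: fold axis v@6; visible region now rows[0,8) x cols[4,6) = 8x2
Op 4 fold_down: fold axis h@4; visible region now rows[4,8) x cols[4,6) = 4x2
Op 5 fold_left: fold axis v@5; visible region now rows[4,8) x cols[4,5) = 4x1
Op 6 cut(0, 0): punch at orig (4,4); cuts so far [(4, 4)]; region rows[4,8) x cols[4,5) = 4x1
Op 7 cut(2, 0): punch at orig (6,4); cuts so far [(4, 4), (6, 4)]; region rows[4,8) x cols[4,5) = 4x1
Unfold 1 (reflect across v@5): 4 holes -> [(4, 4), (4, 5), (6, 4), (6, 5)]
Unfold 2 (reflect across h@4): 8 holes -> [(1, 4), (1, 5), (3, 4), (3, 5), (4, 4), (4, 5), (6, 4), (6, 5)]
Unfold 3 (reflect across v@6): 16 holes -> [(1, 4), (1, 5), (1, 6), (1, 7), (3, 4), (3, 5), (3, 6), (3, 7), (4, 4), (4, 5), (4, 6), (4, 7), (6, 4), (6, 5), (6, 6), (6, 7)]
Unfold 4 (reflect across h@8): 32 holes -> [(1, 4), (1, 5), (1, 6), (1, 7), (3, 4), (3, 5), (3, 6), (3, 7), (4, 4), (4, 5), (4, 6), (4, 7), (6, 4), (6, 5), (6, 6), (6, 7), (9, 4), (9, 5), (9, 6), (9, 7), (11, 4), (11, 5), (11, 6), (11, 7), (12, 4), (12, 5), (12, 6), (12, 7), (14, 4), (14, 5), (14, 6), (14, 7)]
Unfold 5 (reflect across v@4): 64 holes -> [(1, 0), (1, 1), (1, 2), (1, 3), (1, 4), (1, 5), (1, 6), (1, 7), (3, 0), (3, 1), (3, 2), (3, 3), (3, 4), (3, 5), (3, 6), (3, 7), (4, 0), (4, 1), (4, 2), (4, 3), (4, 4), (4, 5), (4, 6), (4, 7), (6, 0), (6, 1), (6, 2), (6, 3), (6, 4), (6, 5), (6, 6), (6, 7), (9, 0), (9, 1), (9, 2), (9, 3), (9, 4), (9, 5), (9, 6), (9, 7), (11, 0), (11, 1), (11, 2), (11, 3), (11, 4), (11, 5), (11, 6), (11, 7), (12, 0), (12, 1), (12, 2), (12, 3), (12, 4), (12, 5), (12, 6), (12, 7), (14, 0), (14, 1), (14, 2), (14, 3), (14, 4), (14, 5), (14, 6), (14, 7)]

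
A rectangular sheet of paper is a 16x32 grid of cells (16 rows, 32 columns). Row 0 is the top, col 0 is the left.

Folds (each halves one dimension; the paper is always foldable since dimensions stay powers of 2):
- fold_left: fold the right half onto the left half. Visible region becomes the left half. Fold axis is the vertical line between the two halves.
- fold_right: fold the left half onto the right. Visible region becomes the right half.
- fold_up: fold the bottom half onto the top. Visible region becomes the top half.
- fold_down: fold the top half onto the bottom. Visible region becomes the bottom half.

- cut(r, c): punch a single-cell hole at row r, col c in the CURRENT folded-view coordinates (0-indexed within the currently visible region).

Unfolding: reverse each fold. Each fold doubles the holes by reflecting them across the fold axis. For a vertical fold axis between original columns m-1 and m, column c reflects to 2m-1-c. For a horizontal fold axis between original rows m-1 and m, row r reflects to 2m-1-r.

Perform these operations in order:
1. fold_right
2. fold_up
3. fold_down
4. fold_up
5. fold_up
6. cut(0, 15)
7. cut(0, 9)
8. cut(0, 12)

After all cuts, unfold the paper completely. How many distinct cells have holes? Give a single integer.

Answer: 96

Derivation:
Op 1 fold_right: fold axis v@16; visible region now rows[0,16) x cols[16,32) = 16x16
Op 2 fold_up: fold axis h@8; visible region now rows[0,8) x cols[16,32) = 8x16
Op 3 fold_down: fold axis h@4; visible region now rows[4,8) x cols[16,32) = 4x16
Op 4 fold_up: fold axis h@6; visible region now rows[4,6) x cols[16,32) = 2x16
Op 5 fold_up: fold axis h@5; visible region now rows[4,5) x cols[16,32) = 1x16
Op 6 cut(0, 15): punch at orig (4,31); cuts so far [(4, 31)]; region rows[4,5) x cols[16,32) = 1x16
Op 7 cut(0, 9): punch at orig (4,25); cuts so far [(4, 25), (4, 31)]; region rows[4,5) x cols[16,32) = 1x16
Op 8 cut(0, 12): punch at orig (4,28); cuts so far [(4, 25), (4, 28), (4, 31)]; region rows[4,5) x cols[16,32) = 1x16
Unfold 1 (reflect across h@5): 6 holes -> [(4, 25), (4, 28), (4, 31), (5, 25), (5, 28), (5, 31)]
Unfold 2 (reflect across h@6): 12 holes -> [(4, 25), (4, 28), (4, 31), (5, 25), (5, 28), (5, 31), (6, 25), (6, 28), (6, 31), (7, 25), (7, 28), (7, 31)]
Unfold 3 (reflect across h@4): 24 holes -> [(0, 25), (0, 28), (0, 31), (1, 25), (1, 28), (1, 31), (2, 25), (2, 28), (2, 31), (3, 25), (3, 28), (3, 31), (4, 25), (4, 28), (4, 31), (5, 25), (5, 28), (5, 31), (6, 25), (6, 28), (6, 31), (7, 25), (7, 28), (7, 31)]
Unfold 4 (reflect across h@8): 48 holes -> [(0, 25), (0, 28), (0, 31), (1, 25), (1, 28), (1, 31), (2, 25), (2, 28), (2, 31), (3, 25), (3, 28), (3, 31), (4, 25), (4, 28), (4, 31), (5, 25), (5, 28), (5, 31), (6, 25), (6, 28), (6, 31), (7, 25), (7, 28), (7, 31), (8, 25), (8, 28), (8, 31), (9, 25), (9, 28), (9, 31), (10, 25), (10, 28), (10, 31), (11, 25), (11, 28), (11, 31), (12, 25), (12, 28), (12, 31), (13, 25), (13, 28), (13, 31), (14, 25), (14, 28), (14, 31), (15, 25), (15, 28), (15, 31)]
Unfold 5 (reflect across v@16): 96 holes -> [(0, 0), (0, 3), (0, 6), (0, 25), (0, 28), (0, 31), (1, 0), (1, 3), (1, 6), (1, 25), (1, 28), (1, 31), (2, 0), (2, 3), (2, 6), (2, 25), (2, 28), (2, 31), (3, 0), (3, 3), (3, 6), (3, 25), (3, 28), (3, 31), (4, 0), (4, 3), (4, 6), (4, 25), (4, 28), (4, 31), (5, 0), (5, 3), (5, 6), (5, 25), (5, 28), (5, 31), (6, 0), (6, 3), (6, 6), (6, 25), (6, 28), (6, 31), (7, 0), (7, 3), (7, 6), (7, 25), (7, 28), (7, 31), (8, 0), (8, 3), (8, 6), (8, 25), (8, 28), (8, 31), (9, 0), (9, 3), (9, 6), (9, 25), (9, 28), (9, 31), (10, 0), (10, 3), (10, 6), (10, 25), (10, 28), (10, 31), (11, 0), (11, 3), (11, 6), (11, 25), (11, 28), (11, 31), (12, 0), (12, 3), (12, 6), (12, 25), (12, 28), (12, 31), (13, 0), (13, 3), (13, 6), (13, 25), (13, 28), (13, 31), (14, 0), (14, 3), (14, 6), (14, 25), (14, 28), (14, 31), (15, 0), (15, 3), (15, 6), (15, 25), (15, 28), (15, 31)]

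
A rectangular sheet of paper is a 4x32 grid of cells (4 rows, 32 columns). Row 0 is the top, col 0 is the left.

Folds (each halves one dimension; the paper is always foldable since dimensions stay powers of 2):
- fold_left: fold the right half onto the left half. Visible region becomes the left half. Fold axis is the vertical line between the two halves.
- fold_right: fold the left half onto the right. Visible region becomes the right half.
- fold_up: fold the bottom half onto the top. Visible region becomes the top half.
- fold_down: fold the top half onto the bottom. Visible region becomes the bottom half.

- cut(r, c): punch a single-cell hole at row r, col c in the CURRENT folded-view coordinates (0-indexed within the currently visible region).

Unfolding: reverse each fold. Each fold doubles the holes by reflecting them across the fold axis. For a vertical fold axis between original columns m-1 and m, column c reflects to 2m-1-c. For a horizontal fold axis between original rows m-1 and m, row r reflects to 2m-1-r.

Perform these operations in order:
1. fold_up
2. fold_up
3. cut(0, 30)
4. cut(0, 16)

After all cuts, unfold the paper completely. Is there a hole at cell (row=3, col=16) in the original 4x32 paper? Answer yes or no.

Answer: yes

Derivation:
Op 1 fold_up: fold axis h@2; visible region now rows[0,2) x cols[0,32) = 2x32
Op 2 fold_up: fold axis h@1; visible region now rows[0,1) x cols[0,32) = 1x32
Op 3 cut(0, 30): punch at orig (0,30); cuts so far [(0, 30)]; region rows[0,1) x cols[0,32) = 1x32
Op 4 cut(0, 16): punch at orig (0,16); cuts so far [(0, 16), (0, 30)]; region rows[0,1) x cols[0,32) = 1x32
Unfold 1 (reflect across h@1): 4 holes -> [(0, 16), (0, 30), (1, 16), (1, 30)]
Unfold 2 (reflect across h@2): 8 holes -> [(0, 16), (0, 30), (1, 16), (1, 30), (2, 16), (2, 30), (3, 16), (3, 30)]
Holes: [(0, 16), (0, 30), (1, 16), (1, 30), (2, 16), (2, 30), (3, 16), (3, 30)]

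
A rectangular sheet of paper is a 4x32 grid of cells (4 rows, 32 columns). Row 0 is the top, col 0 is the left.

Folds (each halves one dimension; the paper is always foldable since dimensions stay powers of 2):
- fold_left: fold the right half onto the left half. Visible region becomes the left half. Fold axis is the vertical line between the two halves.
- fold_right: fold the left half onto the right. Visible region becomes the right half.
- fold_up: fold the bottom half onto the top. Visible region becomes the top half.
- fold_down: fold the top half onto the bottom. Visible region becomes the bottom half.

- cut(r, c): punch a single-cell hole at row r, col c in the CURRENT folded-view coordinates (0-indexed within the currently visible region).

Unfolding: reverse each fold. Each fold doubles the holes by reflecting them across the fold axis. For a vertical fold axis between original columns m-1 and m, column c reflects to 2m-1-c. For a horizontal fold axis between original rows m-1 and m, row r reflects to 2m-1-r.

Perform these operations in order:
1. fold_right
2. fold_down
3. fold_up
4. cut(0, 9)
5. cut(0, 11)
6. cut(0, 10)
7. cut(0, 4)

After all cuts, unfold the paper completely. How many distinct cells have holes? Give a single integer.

Op 1 fold_right: fold axis v@16; visible region now rows[0,4) x cols[16,32) = 4x16
Op 2 fold_down: fold axis h@2; visible region now rows[2,4) x cols[16,32) = 2x16
Op 3 fold_up: fold axis h@3; visible region now rows[2,3) x cols[16,32) = 1x16
Op 4 cut(0, 9): punch at orig (2,25); cuts so far [(2, 25)]; region rows[2,3) x cols[16,32) = 1x16
Op 5 cut(0, 11): punch at orig (2,27); cuts so far [(2, 25), (2, 27)]; region rows[2,3) x cols[16,32) = 1x16
Op 6 cut(0, 10): punch at orig (2,26); cuts so far [(2, 25), (2, 26), (2, 27)]; region rows[2,3) x cols[16,32) = 1x16
Op 7 cut(0, 4): punch at orig (2,20); cuts so far [(2, 20), (2, 25), (2, 26), (2, 27)]; region rows[2,3) x cols[16,32) = 1x16
Unfold 1 (reflect across h@3): 8 holes -> [(2, 20), (2, 25), (2, 26), (2, 27), (3, 20), (3, 25), (3, 26), (3, 27)]
Unfold 2 (reflect across h@2): 16 holes -> [(0, 20), (0, 25), (0, 26), (0, 27), (1, 20), (1, 25), (1, 26), (1, 27), (2, 20), (2, 25), (2, 26), (2, 27), (3, 20), (3, 25), (3, 26), (3, 27)]
Unfold 3 (reflect across v@16): 32 holes -> [(0, 4), (0, 5), (0, 6), (0, 11), (0, 20), (0, 25), (0, 26), (0, 27), (1, 4), (1, 5), (1, 6), (1, 11), (1, 20), (1, 25), (1, 26), (1, 27), (2, 4), (2, 5), (2, 6), (2, 11), (2, 20), (2, 25), (2, 26), (2, 27), (3, 4), (3, 5), (3, 6), (3, 11), (3, 20), (3, 25), (3, 26), (3, 27)]

Answer: 32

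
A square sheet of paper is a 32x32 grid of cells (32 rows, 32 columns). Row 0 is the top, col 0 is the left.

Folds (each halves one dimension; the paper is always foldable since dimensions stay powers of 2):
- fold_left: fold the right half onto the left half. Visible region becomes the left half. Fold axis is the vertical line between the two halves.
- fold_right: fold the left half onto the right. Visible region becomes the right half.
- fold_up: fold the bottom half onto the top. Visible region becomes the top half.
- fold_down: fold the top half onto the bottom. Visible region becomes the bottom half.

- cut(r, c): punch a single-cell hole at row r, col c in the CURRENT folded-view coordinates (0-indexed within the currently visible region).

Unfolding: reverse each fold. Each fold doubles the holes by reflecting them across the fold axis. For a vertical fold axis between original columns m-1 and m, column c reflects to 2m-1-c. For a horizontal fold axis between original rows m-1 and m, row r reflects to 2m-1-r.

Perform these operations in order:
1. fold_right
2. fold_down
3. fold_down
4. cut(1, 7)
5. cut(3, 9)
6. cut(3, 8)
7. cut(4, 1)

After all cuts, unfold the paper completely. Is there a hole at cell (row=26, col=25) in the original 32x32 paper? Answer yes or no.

Answer: no

Derivation:
Op 1 fold_right: fold axis v@16; visible region now rows[0,32) x cols[16,32) = 32x16
Op 2 fold_down: fold axis h@16; visible region now rows[16,32) x cols[16,32) = 16x16
Op 3 fold_down: fold axis h@24; visible region now rows[24,32) x cols[16,32) = 8x16
Op 4 cut(1, 7): punch at orig (25,23); cuts so far [(25, 23)]; region rows[24,32) x cols[16,32) = 8x16
Op 5 cut(3, 9): punch at orig (27,25); cuts so far [(25, 23), (27, 25)]; region rows[24,32) x cols[16,32) = 8x16
Op 6 cut(3, 8): punch at orig (27,24); cuts so far [(25, 23), (27, 24), (27, 25)]; region rows[24,32) x cols[16,32) = 8x16
Op 7 cut(4, 1): punch at orig (28,17); cuts so far [(25, 23), (27, 24), (27, 25), (28, 17)]; region rows[24,32) x cols[16,32) = 8x16
Unfold 1 (reflect across h@24): 8 holes -> [(19, 17), (20, 24), (20, 25), (22, 23), (25, 23), (27, 24), (27, 25), (28, 17)]
Unfold 2 (reflect across h@16): 16 holes -> [(3, 17), (4, 24), (4, 25), (6, 23), (9, 23), (11, 24), (11, 25), (12, 17), (19, 17), (20, 24), (20, 25), (22, 23), (25, 23), (27, 24), (27, 25), (28, 17)]
Unfold 3 (reflect across v@16): 32 holes -> [(3, 14), (3, 17), (4, 6), (4, 7), (4, 24), (4, 25), (6, 8), (6, 23), (9, 8), (9, 23), (11, 6), (11, 7), (11, 24), (11, 25), (12, 14), (12, 17), (19, 14), (19, 17), (20, 6), (20, 7), (20, 24), (20, 25), (22, 8), (22, 23), (25, 8), (25, 23), (27, 6), (27, 7), (27, 24), (27, 25), (28, 14), (28, 17)]
Holes: [(3, 14), (3, 17), (4, 6), (4, 7), (4, 24), (4, 25), (6, 8), (6, 23), (9, 8), (9, 23), (11, 6), (11, 7), (11, 24), (11, 25), (12, 14), (12, 17), (19, 14), (19, 17), (20, 6), (20, 7), (20, 24), (20, 25), (22, 8), (22, 23), (25, 8), (25, 23), (27, 6), (27, 7), (27, 24), (27, 25), (28, 14), (28, 17)]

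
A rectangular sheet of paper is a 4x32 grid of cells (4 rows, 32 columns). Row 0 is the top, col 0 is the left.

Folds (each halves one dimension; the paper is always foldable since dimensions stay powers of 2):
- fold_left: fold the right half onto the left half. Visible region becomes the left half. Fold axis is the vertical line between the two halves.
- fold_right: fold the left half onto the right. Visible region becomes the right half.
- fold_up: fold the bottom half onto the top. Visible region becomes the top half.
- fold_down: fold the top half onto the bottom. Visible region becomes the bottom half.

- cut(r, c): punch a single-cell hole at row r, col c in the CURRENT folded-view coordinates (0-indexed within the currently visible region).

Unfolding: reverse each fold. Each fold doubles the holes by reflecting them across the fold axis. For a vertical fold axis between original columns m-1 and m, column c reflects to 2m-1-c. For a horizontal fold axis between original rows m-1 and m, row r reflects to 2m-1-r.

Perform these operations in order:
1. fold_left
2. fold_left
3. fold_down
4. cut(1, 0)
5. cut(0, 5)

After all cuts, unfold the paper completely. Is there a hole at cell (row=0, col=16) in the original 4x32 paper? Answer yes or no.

Op 1 fold_left: fold axis v@16; visible region now rows[0,4) x cols[0,16) = 4x16
Op 2 fold_left: fold axis v@8; visible region now rows[0,4) x cols[0,8) = 4x8
Op 3 fold_down: fold axis h@2; visible region now rows[2,4) x cols[0,8) = 2x8
Op 4 cut(1, 0): punch at orig (3,0); cuts so far [(3, 0)]; region rows[2,4) x cols[0,8) = 2x8
Op 5 cut(0, 5): punch at orig (2,5); cuts so far [(2, 5), (3, 0)]; region rows[2,4) x cols[0,8) = 2x8
Unfold 1 (reflect across h@2): 4 holes -> [(0, 0), (1, 5), (2, 5), (3, 0)]
Unfold 2 (reflect across v@8): 8 holes -> [(0, 0), (0, 15), (1, 5), (1, 10), (2, 5), (2, 10), (3, 0), (3, 15)]
Unfold 3 (reflect across v@16): 16 holes -> [(0, 0), (0, 15), (0, 16), (0, 31), (1, 5), (1, 10), (1, 21), (1, 26), (2, 5), (2, 10), (2, 21), (2, 26), (3, 0), (3, 15), (3, 16), (3, 31)]
Holes: [(0, 0), (0, 15), (0, 16), (0, 31), (1, 5), (1, 10), (1, 21), (1, 26), (2, 5), (2, 10), (2, 21), (2, 26), (3, 0), (3, 15), (3, 16), (3, 31)]

Answer: yes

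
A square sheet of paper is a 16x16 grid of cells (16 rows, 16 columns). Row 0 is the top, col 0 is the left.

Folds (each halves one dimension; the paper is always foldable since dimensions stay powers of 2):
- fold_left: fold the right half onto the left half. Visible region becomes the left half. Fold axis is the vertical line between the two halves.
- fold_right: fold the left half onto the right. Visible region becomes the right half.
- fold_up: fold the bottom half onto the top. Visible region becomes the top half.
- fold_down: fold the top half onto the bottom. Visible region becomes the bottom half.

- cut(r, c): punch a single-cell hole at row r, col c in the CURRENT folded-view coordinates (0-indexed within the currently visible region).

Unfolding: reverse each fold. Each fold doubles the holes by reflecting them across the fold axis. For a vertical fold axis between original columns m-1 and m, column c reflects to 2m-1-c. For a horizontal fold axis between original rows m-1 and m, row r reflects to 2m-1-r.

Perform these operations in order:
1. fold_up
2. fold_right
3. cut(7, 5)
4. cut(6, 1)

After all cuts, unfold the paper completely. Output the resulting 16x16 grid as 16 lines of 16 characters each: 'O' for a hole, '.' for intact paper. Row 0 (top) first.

Answer: ................
................
................
................
................
................
......O..O......
..O..........O..
..O..........O..
......O..O......
................
................
................
................
................
................

Derivation:
Op 1 fold_up: fold axis h@8; visible region now rows[0,8) x cols[0,16) = 8x16
Op 2 fold_right: fold axis v@8; visible region now rows[0,8) x cols[8,16) = 8x8
Op 3 cut(7, 5): punch at orig (7,13); cuts so far [(7, 13)]; region rows[0,8) x cols[8,16) = 8x8
Op 4 cut(6, 1): punch at orig (6,9); cuts so far [(6, 9), (7, 13)]; region rows[0,8) x cols[8,16) = 8x8
Unfold 1 (reflect across v@8): 4 holes -> [(6, 6), (6, 9), (7, 2), (7, 13)]
Unfold 2 (reflect across h@8): 8 holes -> [(6, 6), (6, 9), (7, 2), (7, 13), (8, 2), (8, 13), (9, 6), (9, 9)]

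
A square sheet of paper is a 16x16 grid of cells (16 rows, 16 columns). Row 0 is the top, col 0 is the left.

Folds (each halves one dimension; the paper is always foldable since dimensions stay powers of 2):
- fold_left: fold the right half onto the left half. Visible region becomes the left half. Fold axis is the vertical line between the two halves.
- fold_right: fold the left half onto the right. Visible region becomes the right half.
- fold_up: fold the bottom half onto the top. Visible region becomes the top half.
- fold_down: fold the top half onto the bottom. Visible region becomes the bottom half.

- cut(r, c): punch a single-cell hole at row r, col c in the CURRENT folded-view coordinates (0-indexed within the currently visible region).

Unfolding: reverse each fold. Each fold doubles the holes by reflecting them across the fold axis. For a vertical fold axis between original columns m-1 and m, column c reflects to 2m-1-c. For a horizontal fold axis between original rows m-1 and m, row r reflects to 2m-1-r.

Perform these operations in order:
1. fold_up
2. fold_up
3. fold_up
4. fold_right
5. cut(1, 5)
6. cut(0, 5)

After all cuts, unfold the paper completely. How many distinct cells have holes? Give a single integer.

Op 1 fold_up: fold axis h@8; visible region now rows[0,8) x cols[0,16) = 8x16
Op 2 fold_up: fold axis h@4; visible region now rows[0,4) x cols[0,16) = 4x16
Op 3 fold_up: fold axis h@2; visible region now rows[0,2) x cols[0,16) = 2x16
Op 4 fold_right: fold axis v@8; visible region now rows[0,2) x cols[8,16) = 2x8
Op 5 cut(1, 5): punch at orig (1,13); cuts so far [(1, 13)]; region rows[0,2) x cols[8,16) = 2x8
Op 6 cut(0, 5): punch at orig (0,13); cuts so far [(0, 13), (1, 13)]; region rows[0,2) x cols[8,16) = 2x8
Unfold 1 (reflect across v@8): 4 holes -> [(0, 2), (0, 13), (1, 2), (1, 13)]
Unfold 2 (reflect across h@2): 8 holes -> [(0, 2), (0, 13), (1, 2), (1, 13), (2, 2), (2, 13), (3, 2), (3, 13)]
Unfold 3 (reflect across h@4): 16 holes -> [(0, 2), (0, 13), (1, 2), (1, 13), (2, 2), (2, 13), (3, 2), (3, 13), (4, 2), (4, 13), (5, 2), (5, 13), (6, 2), (6, 13), (7, 2), (7, 13)]
Unfold 4 (reflect across h@8): 32 holes -> [(0, 2), (0, 13), (1, 2), (1, 13), (2, 2), (2, 13), (3, 2), (3, 13), (4, 2), (4, 13), (5, 2), (5, 13), (6, 2), (6, 13), (7, 2), (7, 13), (8, 2), (8, 13), (9, 2), (9, 13), (10, 2), (10, 13), (11, 2), (11, 13), (12, 2), (12, 13), (13, 2), (13, 13), (14, 2), (14, 13), (15, 2), (15, 13)]

Answer: 32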